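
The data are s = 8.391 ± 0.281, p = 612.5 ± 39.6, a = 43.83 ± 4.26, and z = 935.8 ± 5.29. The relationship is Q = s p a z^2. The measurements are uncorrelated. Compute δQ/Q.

0.122

Since Q is a product/quotient, work with relative uncertainties:
  (1·δs/s)² = (1×0.0335)² = 0.00112;  (1·δp/p)² = (1×0.0647)² = 0.00418;  (1·δa/a)² = (1×0.0972)² = 0.00945;  (2·δz/z)² = (2×0.00565)² = 0.000128
δQ/Q = √(0.0149) = 0.122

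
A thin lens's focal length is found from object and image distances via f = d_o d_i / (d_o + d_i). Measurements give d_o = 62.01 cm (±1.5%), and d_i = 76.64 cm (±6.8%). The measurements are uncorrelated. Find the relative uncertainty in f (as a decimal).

0.0315

∂f/∂d_o = (d_i/(d_o+d_i))² = 0.306;  ∂f/∂d_i = (d_o/(d_o+d_i))² = 0.200
δf = √((∂f/∂d_o · δd_o)² + (∂f/∂d_i · δd_i)²) = √(0.0808 + 1.09) = 1.08 cm
f = 34.28 cm, so δf/f = 1.08/34.28 = 0.0315.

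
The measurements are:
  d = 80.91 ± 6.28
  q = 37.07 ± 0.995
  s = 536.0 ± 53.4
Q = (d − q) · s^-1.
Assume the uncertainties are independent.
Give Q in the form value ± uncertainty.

0.08179 ± 0.0144

Let u = d − q = 43.84. δu = √(δd² + δq²) = √(39.4 + 0.990) = 6.36, so δu/u = 0.145.
Q is then a monomial in u, s:
δQ/Q = √((δu/u)² + (-1·δs/s)²) = √(0.0210 + 0.00993) = 0.176
Q = 0.08179, so δQ = 0.176 × 0.08179 = 0.0144.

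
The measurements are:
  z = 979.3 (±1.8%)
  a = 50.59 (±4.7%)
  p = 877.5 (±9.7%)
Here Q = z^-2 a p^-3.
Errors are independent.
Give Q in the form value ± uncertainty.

(7.807 ± 2.32) × 10^-14

Since Q is a product/quotient, work with relative uncertainties:
  (-2·δz/z)² = (-2×0.0180)² = 0.00130;  (1·δa/a)² = (1×0.0470)² = 0.00221;  (-3·δp/p)² = (-3×0.0970)² = 0.0847
δQ/Q = √(0.0882) = 0.297
Q = 7.807e-14, so δQ = 0.297 × 7.807e-14 = 2.32e-14.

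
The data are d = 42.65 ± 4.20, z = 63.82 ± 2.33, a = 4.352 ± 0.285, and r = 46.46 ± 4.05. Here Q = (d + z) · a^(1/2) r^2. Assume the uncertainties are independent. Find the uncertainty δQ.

87800

Let u = d + z = 106.5. δu = √(δd² + δz²) = √(17.6 + 5.43) = 4.80, so δu/u = 0.0451.
Q is then a monomial in u, a, r:
δQ/Q = √((δu/u)² + (½·δa/a)² + (2·δr/r)²) = √(0.00204 + 0.00107 + 0.0304) = 0.183
Q = 479400, so δQ = 0.183 × 479400 = 87800.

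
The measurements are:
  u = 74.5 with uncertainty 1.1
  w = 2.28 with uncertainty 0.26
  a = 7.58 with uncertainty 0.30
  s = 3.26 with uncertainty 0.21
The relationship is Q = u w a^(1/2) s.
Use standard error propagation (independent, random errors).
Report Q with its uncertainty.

Each factor contributes (exponent × relative error)² to (δQ/Q)²:
  (1·δu/u)² = (1×0.0148)² = 0.000218;  (1·δw/w)² = (1×0.114)² = 0.0130;  (½·δa/a)² = (0.5×0.0396)² = 0.000392;  (1·δs/s)² = (1×0.0644)² = 0.00415
δQ/Q = √(0.0178) = 0.133
Q = 1520, so δQ = 0.133 × 1520 = 203.

1520 ± 203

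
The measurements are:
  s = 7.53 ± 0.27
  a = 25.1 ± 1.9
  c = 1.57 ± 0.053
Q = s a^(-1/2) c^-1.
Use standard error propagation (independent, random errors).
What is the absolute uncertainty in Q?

Since Q is a product/quotient, work with relative uncertainties:
  (1·δs/s)² = (1×0.0359)² = 0.00129;  (−½·δa/a)² = (-0.5×0.0757)² = 0.00143;  (-1·δc/c)² = (-1×0.0338)² = 0.00114
δQ/Q = √(0.00386) = 0.0621
Q = 0.957, so δQ = 0.0621 × 0.957 = 0.0595.

0.0595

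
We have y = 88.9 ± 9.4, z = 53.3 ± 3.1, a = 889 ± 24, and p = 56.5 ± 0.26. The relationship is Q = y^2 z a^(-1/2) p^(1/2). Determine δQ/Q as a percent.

Q is a product of powers, so relative uncertainties combine in quadrature:
  (2·δy/y)² = (2×0.106)² = 0.0447;  (1·δz/z)² = (1×0.0582)² = 0.00338;  (−½·δa/a)² = (-0.5×0.0270)² = 0.000182;  (½·δp/p)² = (0.5×0.00460)² = 5.29e-06
δQ/Q = √(0.0483) = 0.220

22.0%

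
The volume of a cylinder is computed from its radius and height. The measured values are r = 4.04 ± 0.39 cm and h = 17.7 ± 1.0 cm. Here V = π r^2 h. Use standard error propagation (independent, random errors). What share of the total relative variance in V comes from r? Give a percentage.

92.1%

(δV/V)² = (2·δr/r)² + (1·δh/h)²
  r term: (2×0.0965)² = 0.0373
  h term: (1×0.0565)² = 0.00319
Total = 0.0405. Share from r = 0.0373/0.0405 = 0.921.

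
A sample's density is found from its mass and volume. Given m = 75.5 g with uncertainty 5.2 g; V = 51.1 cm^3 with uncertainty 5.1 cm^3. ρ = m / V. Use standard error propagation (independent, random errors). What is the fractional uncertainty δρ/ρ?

Since ρ is a product/quotient, work with relative uncertainties:
  (1·δm/m)² = (1×0.0689)² = 0.00474;  (-1·δV/V)² = (-1×0.0998)² = 0.00996
δρ/ρ = √(0.0147) = 0.121

0.121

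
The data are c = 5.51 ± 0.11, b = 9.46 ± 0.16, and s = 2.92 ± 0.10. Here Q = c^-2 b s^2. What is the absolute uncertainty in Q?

0.215

Q is a product of powers, so relative uncertainties combine in quadrature:
  (-2·δc/c)² = (-2×0.0200)² = 0.00159;  (1·δb/b)² = (1×0.0169)² = 0.000286;  (2·δs/s)² = (2×0.0342)² = 0.00469
δQ/Q = √(0.00657) = 0.0811
Q = 2.66, so δQ = 0.0811 × 2.66 = 0.215.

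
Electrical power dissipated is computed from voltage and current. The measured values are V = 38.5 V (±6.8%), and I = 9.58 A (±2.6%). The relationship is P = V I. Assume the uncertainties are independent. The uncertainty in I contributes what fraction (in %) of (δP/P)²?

(δP/P)² = (1·δV/V)² + (1·δI/I)²
  V term: (1×0.0680)² = 0.00462
  I term: (1×0.0260)² = 0.000676
Total = 0.00530. Share from I = 0.000676/0.00530 = 0.128.

12.8%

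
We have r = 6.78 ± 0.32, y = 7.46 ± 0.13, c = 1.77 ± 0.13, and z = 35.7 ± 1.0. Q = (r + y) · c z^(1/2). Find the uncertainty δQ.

11.8

Let u = r + y = 14.2. δu = √(δr² + δy²) = √(0.102 + 0.0169) = 0.345, so δu/u = 0.0243.
Q is then a monomial in u, c, z:
δQ/Q = √((δu/u)² + (1·δc/c)² + (½·δz/z)²) = √(0.000588 + 0.00539 + 0.000196) = 0.0786
Q = 151, so δQ = 0.0786 × 151 = 11.8.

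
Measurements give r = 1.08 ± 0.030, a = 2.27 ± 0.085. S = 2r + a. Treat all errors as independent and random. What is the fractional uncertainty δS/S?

S is a linear combination, so absolute uncertainties add in quadrature:
  (2·δr)² = 0.00360;  (δa)² = 0.00723
δS = √(0.0108) = 0.104
S = 4.43, so δS/S = 0.104/4.43 = 0.0235.

0.0235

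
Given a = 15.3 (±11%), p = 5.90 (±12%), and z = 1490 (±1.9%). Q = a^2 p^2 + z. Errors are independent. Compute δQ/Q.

0.275

Let w = a^2·p^2 = 8150. δw/w = √((2·δa/a)² + (2·δp/p)²) = √(0.0484 + 0.0576) = 0.326, so δw = 2650.
Q = w + z: δQ = √(δw² + δz²) = √(7.04e+06 + 801) = 2650
Q = 9640, so δQ/Q = 2650/9640 = 0.275.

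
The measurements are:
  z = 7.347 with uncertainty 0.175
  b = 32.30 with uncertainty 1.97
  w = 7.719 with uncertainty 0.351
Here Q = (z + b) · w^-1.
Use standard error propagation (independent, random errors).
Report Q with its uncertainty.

Let u = z + b = 39.65. δu = √(δz² + δb²) = √(0.0306 + 3.88) = 1.98, so δu/u = 0.0499.
Q is then a monomial in u, w:
δQ/Q = √((δu/u)² + (-1·δw/w)²) = √(0.00249 + 0.00207) = 0.0675
Q = 5.136, so δQ = 0.0675 × 5.136 = 0.347.

5.136 ± 0.347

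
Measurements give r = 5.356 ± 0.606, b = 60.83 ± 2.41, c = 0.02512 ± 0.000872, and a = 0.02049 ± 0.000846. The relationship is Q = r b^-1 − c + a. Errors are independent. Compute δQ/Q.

Let p = r·b^-1 = 0.08805. δp/p = √((1·δr/r)² + (-1·δb/b)²) = √(0.0128 + 0.00157) = 0.120, so δp = 0.0106.
Q = p − c + a: δQ = √(δp² + δc² + δa²) = √(0.000111 + 7.6e-07 + 7.16e-07) = 0.0106
Q = 0.08342, so δQ/Q = 0.0106/0.08342 = 0.127.

0.127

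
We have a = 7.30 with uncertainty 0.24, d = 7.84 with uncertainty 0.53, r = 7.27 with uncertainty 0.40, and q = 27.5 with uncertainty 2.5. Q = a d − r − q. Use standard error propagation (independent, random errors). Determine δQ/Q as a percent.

22.2%

Let p = a·d = 57.2. δp/p = √((1·δa/a)² + (1·δd/d)²) = √(0.00108 + 0.00457) = 0.0752, so δp = 4.30.
Q = p − r − q: δQ = √(δp² + δr² + δq²) = √(18.5 + 0.160 + 6.25) = 4.99
Q = 22.5, so δQ/Q = 4.99/22.5 = 0.222.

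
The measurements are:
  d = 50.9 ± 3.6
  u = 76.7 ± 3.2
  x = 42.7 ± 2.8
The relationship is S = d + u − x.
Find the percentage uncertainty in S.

For a sum/difference, combine absolute errors in quadrature:
  (δd)² = 13.0;  (δu)² = 10.2;  (δx)² = 7.84
δS = √(31.0) = 5.57
S = 84.9, so δS/S = 5.57/84.9 = 0.0656.

6.56%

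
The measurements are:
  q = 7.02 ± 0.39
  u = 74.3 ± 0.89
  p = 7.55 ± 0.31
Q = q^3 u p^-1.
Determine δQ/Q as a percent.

17.2%

Relative error in a monomial: (δQ/Q)² = Σ (nᵢ · δxᵢ/xᵢ)².
  (3·δq/q)² = (3×0.0556)² = 0.0278;  (1·δu/u)² = (1×0.0120)² = 0.000143;  (-1·δp/p)² = (-1×0.0411)² = 0.00169
δQ/Q = √(0.0296) = 0.172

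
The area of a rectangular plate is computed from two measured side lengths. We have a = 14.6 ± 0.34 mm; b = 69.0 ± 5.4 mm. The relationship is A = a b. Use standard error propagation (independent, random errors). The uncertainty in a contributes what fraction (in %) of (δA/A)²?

(δA/A)² = (1·δa/a)² + (1·δb/b)²
  a term: (1×0.0233)² = 0.000542
  b term: (1×0.0783)² = 0.00612
Total = 0.00667. Share from a = 0.000542/0.00667 = 0.0813.

8.13%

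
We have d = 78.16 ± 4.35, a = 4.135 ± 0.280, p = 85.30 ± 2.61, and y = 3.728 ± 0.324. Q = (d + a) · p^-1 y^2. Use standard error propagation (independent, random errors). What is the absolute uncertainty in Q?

2.47

Let u = d + a = 82.30. δu = √(δd² + δa²) = √(18.9 + 0.0784) = 4.36, so δu/u = 0.0530.
Q is then a monomial in u, p, y:
δQ/Q = √((δu/u)² + (-1·δp/p)² + (2·δy/y)²) = √(0.00281 + 0.000936 + 0.0302) = 0.184
Q = 13.41, so δQ = 0.184 × 13.41 = 2.47.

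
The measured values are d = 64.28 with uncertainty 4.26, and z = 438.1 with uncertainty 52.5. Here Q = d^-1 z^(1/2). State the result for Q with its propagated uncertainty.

For a monomial Q ∝ d^-1, z^(1/2), fractional errors add in quadrature:
  (-1·δd/d)² = (-1×0.0663)² = 0.00439;  (½·δz/z)² = (0.5×0.120)² = 0.00359
δQ/Q = √(0.00798) = 0.0893
Q = 0.3256, so δQ = 0.0893 × 0.3256 = 0.0291.

0.3256 ± 0.0291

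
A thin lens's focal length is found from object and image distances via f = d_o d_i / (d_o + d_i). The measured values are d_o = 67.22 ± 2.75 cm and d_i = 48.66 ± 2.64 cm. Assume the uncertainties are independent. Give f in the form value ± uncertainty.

28.23 ± 1.01 cm

∂f/∂d_o = (d_i/(d_o+d_i))² = 0.176;  ∂f/∂d_i = (d_o/(d_o+d_i))² = 0.336
δf = √((∂f/∂d_o · δd_o)² + (∂f/∂d_i · δd_i)²) = √(0.235 + 0.789) = 1.01 cm
f = 28.23 cm.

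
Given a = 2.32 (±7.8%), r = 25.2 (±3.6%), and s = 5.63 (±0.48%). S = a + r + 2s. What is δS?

Absolute uncertainties add in quadrature for a linear combination:
  (δa)² = 0.0327;  (δr)² = 0.823;  (2·δs)² = 0.00292
δS = √(0.859) = 0.927

0.927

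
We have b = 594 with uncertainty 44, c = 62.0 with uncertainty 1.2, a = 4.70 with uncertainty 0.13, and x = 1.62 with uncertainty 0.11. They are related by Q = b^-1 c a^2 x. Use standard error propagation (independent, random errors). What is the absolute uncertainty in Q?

Relative error in a monomial: (δQ/Q)² = Σ (nᵢ · δxᵢ/xᵢ)².
  (-1·δb/b)² = (-1×0.0741)² = 0.00549;  (1·δc/c)² = (1×0.0194)² = 0.000375;  (2·δa/a)² = (2×0.0277)² = 0.00306;  (1·δx/x)² = (1×0.0679)² = 0.00461
δQ/Q = √(0.0135) = 0.116
Q = 3.74, so δQ = 0.116 × 3.74 = 0.435.

0.435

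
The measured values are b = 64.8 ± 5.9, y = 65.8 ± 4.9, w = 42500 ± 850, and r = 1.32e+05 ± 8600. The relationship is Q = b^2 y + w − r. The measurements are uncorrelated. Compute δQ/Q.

Let p = b^2·y = 2.76e+05. δp/p = √((2·δb/b)² + (1·δy/y)²) = √(0.0332 + 0.00555) = 0.197, so δp = 54400.
Q = p + w − r: δQ = √(δp² + δw² + δr²) = √(2.95e+09 + 7.22e+05 + 7.4e+07) = 55000
Q = 1.87e+05, so δQ/Q = 55000/1.87e+05 = 0.295.

0.295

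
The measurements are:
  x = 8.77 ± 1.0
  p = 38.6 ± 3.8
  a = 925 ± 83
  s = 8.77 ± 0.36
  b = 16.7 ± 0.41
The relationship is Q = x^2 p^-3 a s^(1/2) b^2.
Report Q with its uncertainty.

Each factor contributes (exponent × relative error)² to (δQ/Q)²:
  (2·δx/x)² = (2×0.114)² = 0.0520;  (-3·δp/p)² = (-3×0.0984)² = 0.0872;  (1·δa/a)² = (1×0.0897)² = 0.00805;  (½·δs/s)² = (0.5×0.0410)² = 0.000421;  (2·δb/b)² = (2×0.0246)² = 0.00241
δQ/Q = √(0.150) = 0.387
Q = 1020, so δQ = 0.387 × 1020 = 396.

1020 ± 396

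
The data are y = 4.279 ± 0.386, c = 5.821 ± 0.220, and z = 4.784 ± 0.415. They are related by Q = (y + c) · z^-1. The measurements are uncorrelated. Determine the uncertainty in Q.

Let u = y + c = 10.10. δu = √(δy² + δc²) = √(0.149 + 0.0484) = 0.444, so δu/u = 0.0440.
Q is then a monomial in u, z:
δQ/Q = √((δu/u)² + (-1·δz/z)²) = √(0.00194 + 0.00753) = 0.0973
Q = 2.111, so δQ = 0.0973 × 2.111 = 0.205.

0.205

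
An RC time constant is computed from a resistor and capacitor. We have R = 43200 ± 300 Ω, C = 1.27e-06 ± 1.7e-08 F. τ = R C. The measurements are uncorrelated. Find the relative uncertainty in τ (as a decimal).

τ is a product of powers, so relative uncertainties combine in quadrature:
  (1·δR/R)² = (1×0.00694)² = 4.82e-05;  (1·δC/C)² = (1×0.0134)² = 0.000179
δτ/τ = √(0.000227) = 0.0151

0.0151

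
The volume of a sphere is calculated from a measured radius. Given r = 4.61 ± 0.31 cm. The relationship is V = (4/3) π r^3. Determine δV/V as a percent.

20.2%

V ∝ r^3, so δV/V = |3| · δr/r = 3 × 0.0672 = 0.202.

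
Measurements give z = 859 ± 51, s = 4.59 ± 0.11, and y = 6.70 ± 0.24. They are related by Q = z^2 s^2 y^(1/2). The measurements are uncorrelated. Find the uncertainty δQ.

5.2e+06

Relative error in a monomial: (δQ/Q)² = Σ (nᵢ · δxᵢ/xᵢ)².
  (2·δz/z)² = (2×0.0594)² = 0.0141;  (2·δs/s)² = (2×0.0240)² = 0.00230;  (½·δy/y)² = (0.5×0.0358)² = 0.000321
δQ/Q = √(0.0167) = 0.129
Q = 4.02e+07, so δQ = 0.129 × 4.02e+07 = 5.2e+06.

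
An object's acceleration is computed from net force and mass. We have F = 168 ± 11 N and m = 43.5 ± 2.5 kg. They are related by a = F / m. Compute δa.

Products/powers → add relative errors in quadrature, weighted by exponent:
  (1·δF/F)² = (1×0.0655)² = 0.00429;  (-1·δm/m)² = (-1×0.0575)² = 0.00330
δa/a = √(0.00759) = 0.0871
a = 3.86 m/s^2, so δa = 0.0871 × 3.86 = 0.336 m/s^2.

0.336 m/s^2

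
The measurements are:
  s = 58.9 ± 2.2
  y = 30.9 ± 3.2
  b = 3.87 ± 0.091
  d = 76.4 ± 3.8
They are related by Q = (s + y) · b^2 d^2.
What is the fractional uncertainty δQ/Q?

0.118

Let u = s + y = 89.8. δu = √(δs² + δy²) = √(4.84 + 10.2) = 3.88, so δu/u = 0.0432.
Q is then a monomial in u, b, d:
δQ/Q = √((δu/u)² + (2·δb/b)² + (2·δd/d)²) = √(0.00187 + 0.00221 + 0.00990) = 0.118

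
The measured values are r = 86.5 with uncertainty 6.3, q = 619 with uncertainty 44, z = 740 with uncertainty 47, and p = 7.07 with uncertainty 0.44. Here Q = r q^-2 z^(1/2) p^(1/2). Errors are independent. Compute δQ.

0.00271

Each factor contributes (exponent × relative error)² to (δQ/Q)²:
  (1·δr/r)² = (1×0.0728)² = 0.00530;  (-2·δq/q)² = (-2×0.0711)² = 0.0202;  (½·δz/z)² = (0.5×0.0635)² = 0.00101;  (½·δp/p)² = (0.5×0.0622)² = 0.000968
δQ/Q = √(0.0275) = 0.166
Q = 0.0163, so δQ = 0.166 × 0.0163 = 0.00271.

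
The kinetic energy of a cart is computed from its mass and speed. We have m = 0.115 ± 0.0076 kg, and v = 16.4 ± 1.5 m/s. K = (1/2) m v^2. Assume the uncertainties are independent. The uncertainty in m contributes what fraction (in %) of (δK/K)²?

(δK/K)² = (1·δm/m)² + (2·δv/v)²
  m term: (1×0.0661)² = 0.00437
  v term: (2×0.0915)² = 0.0335
Total = 0.0378. Share from m = 0.00437/0.0378 = 0.115.

11.5%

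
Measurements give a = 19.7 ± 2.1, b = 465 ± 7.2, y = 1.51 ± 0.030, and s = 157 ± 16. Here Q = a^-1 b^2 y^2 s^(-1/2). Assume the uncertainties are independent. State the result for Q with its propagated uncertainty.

2000 ± 257

For a monomial Q ∝ a^-1, b^2, y^2, s^(-1/2), fractional errors add in quadrature:
  (-1·δa/a)² = (-1×0.107)² = 0.0114;  (2·δb/b)² = (2×0.0155)² = 0.000959;  (2·δy/y)² = (2×0.0199)² = 0.00158;  (−½·δs/s)² = (-0.5×0.102)² = 0.00260
δQ/Q = √(0.0165) = 0.128
Q = 2000, so δQ = 0.128 × 2000 = 257.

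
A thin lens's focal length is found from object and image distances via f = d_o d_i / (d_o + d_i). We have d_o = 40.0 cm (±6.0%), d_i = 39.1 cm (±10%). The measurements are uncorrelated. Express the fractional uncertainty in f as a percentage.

5.86%

∂f/∂d_o = (d_i/(d_o+d_i))² = 0.244;  ∂f/∂d_i = (d_o/(d_o+d_i))² = 0.256
δf = √((∂f/∂d_o · δd_o)² + (∂f/∂d_i · δd_i)²) = √(0.344 + 1.000) = 1.16 cm
f = 19.8 cm, so δf/f = 1.16/19.8 = 0.0586.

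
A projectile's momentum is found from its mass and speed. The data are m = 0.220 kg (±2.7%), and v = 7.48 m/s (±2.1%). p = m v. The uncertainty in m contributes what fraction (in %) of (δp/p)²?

(δp/p)² = (1·δm/m)² + (1·δv/v)²
  m term: (1×0.0270)² = 0.000729
  v term: (1×0.0210)² = 0.000441
Total = 0.00117. Share from m = 0.000729/0.00117 = 0.623.

62.3%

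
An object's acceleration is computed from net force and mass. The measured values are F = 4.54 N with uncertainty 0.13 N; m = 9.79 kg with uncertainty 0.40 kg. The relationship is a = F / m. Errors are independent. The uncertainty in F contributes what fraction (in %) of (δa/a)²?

32.9%

(δa/a)² = (1·δF/F)² + (-1·δm/m)²
  F term: (1×0.0286)² = 0.000820
  m term: (-1×0.0409)² = 0.00167
Total = 0.00249. Share from F = 0.000820/0.00249 = 0.329.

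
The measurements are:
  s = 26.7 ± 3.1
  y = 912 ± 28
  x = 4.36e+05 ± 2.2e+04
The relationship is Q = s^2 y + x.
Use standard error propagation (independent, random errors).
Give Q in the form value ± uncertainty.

(1.09 ± 0.154) × 10^6

Let p = s^2·y = 6.5e+05. δp/p = √((2·δs/s)² + (1·δy/y)²) = √(0.0539 + 0.000943) = 0.234, so δp = 1.52e+05.
Q = p + x: δQ = √(δp² + δx²) = √(2.32e+10 + 4.84e+08) = 1.54e+05
Q = 1.09e+06.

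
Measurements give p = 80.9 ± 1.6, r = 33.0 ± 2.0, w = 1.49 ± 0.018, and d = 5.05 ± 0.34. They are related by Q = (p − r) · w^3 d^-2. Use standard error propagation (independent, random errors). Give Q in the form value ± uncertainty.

Let u = p − r = 47.9. δu = √(δp² + δr²) = √(2.56 + 4.00) = 2.56, so δu/u = 0.0535.
Q is then a monomial in u, w, d:
δQ/Q = √((δu/u)² + (3·δw/w)² + (-2·δd/d)²) = √(0.00286 + 0.00131 + 0.0181) = 0.149
Q = 6.21, so δQ = 0.149 × 6.21 = 0.928.

6.21 ± 0.928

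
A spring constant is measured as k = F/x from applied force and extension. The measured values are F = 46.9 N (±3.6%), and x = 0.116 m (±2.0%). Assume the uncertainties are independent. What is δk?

Relative error in a monomial: (δk/k)² = Σ (nᵢ · δxᵢ/xᵢ)².
  (1·δF/F)² = (1×0.0360)² = 0.00130;  (-1·δx/x)² = (-1×0.0200)² = 0.000400
δk/k = √(0.00170) = 0.0412
k = 404 N/m, so δk = 0.0412 × 404 = 16.7 N/m.

16.7 N/m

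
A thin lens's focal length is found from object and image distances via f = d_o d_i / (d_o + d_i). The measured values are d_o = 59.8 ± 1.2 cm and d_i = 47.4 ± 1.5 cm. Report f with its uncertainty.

∂f/∂d_o = (d_i/(d_o+d_i))² = 0.196;  ∂f/∂d_i = (d_o/(d_o+d_i))² = 0.311
δf = √((∂f/∂d_o · δd_o)² + (∂f/∂d_i · δd_i)²) = √(0.0550 + 0.218) = 0.522 cm
f = 26.4 cm.

26.4 ± 0.522 cm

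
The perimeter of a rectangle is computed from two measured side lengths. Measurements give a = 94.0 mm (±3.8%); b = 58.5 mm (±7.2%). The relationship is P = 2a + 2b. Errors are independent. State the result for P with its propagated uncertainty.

For a sum/difference, combine absolute errors in quadrature:
  (2·δa)² = 51.0;  (2·δb)² = 71.0
δP = √(122) = 11.0 mm
P = 305 mm.

305 ± 11.0 mm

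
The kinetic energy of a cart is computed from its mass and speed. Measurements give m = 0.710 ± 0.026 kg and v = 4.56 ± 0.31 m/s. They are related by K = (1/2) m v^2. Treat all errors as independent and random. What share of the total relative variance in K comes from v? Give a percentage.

(δK/K)² = (1·δm/m)² + (2·δv/v)²
  m term: (1×0.0366)² = 0.00134
  v term: (2×0.0680)² = 0.0185
Total = 0.0198. Share from v = 0.0185/0.0198 = 0.932.

93.2%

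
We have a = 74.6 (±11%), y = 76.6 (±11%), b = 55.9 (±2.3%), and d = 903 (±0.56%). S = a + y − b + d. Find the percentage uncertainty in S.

Absolute uncertainties add in quadrature for a linear combination:
  (δa)² = 67.3;  (δy)² = 71.0;  (δb)² = 1.65;  (δd)² = 25.6
δS = √(166) = 12.9
S = 998, so δS/S = 12.9/998 = 0.0129.

1.29%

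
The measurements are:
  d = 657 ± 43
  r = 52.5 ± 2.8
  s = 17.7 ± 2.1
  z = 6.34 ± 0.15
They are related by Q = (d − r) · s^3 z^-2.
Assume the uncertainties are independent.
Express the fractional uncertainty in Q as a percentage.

Let u = d − r = 604. δu = √(δd² + δr²) = √(1850 + 7.84) = 43.1, so δu/u = 0.0713.
Q is then a monomial in u, s, z:
δQ/Q = √((δu/u)² + (3·δs/s)² + (-2·δz/z)²) = √(0.00508 + 0.127 + 0.00224) = 0.366

36.6%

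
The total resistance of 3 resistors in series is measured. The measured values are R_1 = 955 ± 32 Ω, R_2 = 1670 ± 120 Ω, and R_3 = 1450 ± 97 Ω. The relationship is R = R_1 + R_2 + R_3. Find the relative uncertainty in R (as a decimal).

0.0387

Sums and differences: (δR)² = Σ (cᵢ δxᵢ)².
  (δR_1)² = 1020;  (δR_2)² = 14400;  (δR_3)² = 9410
δR = √(24800) = 158 Ω
R = 4080 Ω, so δR/R = 158/4080 = 0.0387.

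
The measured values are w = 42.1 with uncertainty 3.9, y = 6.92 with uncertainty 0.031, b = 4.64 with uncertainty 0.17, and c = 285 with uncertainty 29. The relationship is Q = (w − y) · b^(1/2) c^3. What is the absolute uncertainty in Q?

Let u = w − y = 35.2. δu = √(δw² + δy²) = √(15.2 + 0.000961) = 3.90, so δu/u = 0.111.
Q is then a monomial in u, b, c:
δQ/Q = √((δu/u)² + (½·δb/b)² + (3·δc/c)²) = √(0.0123 + 0.000336 + 0.0932) = 0.325
Q = 1.75e+09, so δQ = 0.325 × 1.75e+09 = 5.71e+08.

5.71e+08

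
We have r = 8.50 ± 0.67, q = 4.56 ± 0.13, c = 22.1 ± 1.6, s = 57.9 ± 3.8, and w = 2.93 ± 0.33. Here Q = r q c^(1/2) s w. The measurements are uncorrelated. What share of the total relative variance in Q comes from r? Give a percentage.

24.5%

(δQ/Q)² = (1·δr/r)² + (1·δq/q)² + (½·δc/c)² + (1·δs/s)² + (1·δw/w)²
  r term: (1×0.0788)² = 0.00621
  q term: (1×0.0285)² = 0.000813
  c term: (0.5×0.0724)² = 0.00131
  s term: (1×0.0656)² = 0.00431
  w term: (1×0.113)² = 0.0127
Total = 0.0253. Share from r = 0.00621/0.0253 = 0.245.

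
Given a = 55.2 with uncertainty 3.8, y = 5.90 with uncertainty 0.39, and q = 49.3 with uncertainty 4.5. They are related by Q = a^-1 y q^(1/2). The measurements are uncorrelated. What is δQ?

0.0794

For a monomial Q ∝ a^-1, y, q^(1/2), fractional errors add in quadrature:
  (-1·δa/a)² = (-1×0.0688)² = 0.00474;  (1·δy/y)² = (1×0.0661)² = 0.00437;  (½·δq/q)² = (0.5×0.0913)² = 0.00208
δQ/Q = √(0.0112) = 0.106
Q = 0.750, so δQ = 0.106 × 0.750 = 0.0794.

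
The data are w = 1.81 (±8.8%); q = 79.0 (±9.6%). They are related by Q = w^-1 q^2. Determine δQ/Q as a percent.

21.1%

Relative error in a monomial: (δQ/Q)² = Σ (nᵢ · δxᵢ/xᵢ)².
  (-1·δw/w)² = (-1×0.0880)² = 0.00774;  (2·δq/q)² = (2×0.0960)² = 0.0369
δQ/Q = √(0.0446) = 0.211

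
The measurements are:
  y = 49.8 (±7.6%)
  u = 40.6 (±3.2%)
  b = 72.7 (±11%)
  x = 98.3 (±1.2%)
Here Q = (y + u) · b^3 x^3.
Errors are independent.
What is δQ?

1.1e+13

Let w = y + u = 90.4. δw = √(δy² + δu²) = √(14.3 + 1.69) = 4.00, so δw/w = 0.0443.
Q is then a monomial in w, b, x:
δQ/Q = √((δw/w)² + (3·δb/b)² + (3·δx/x)²) = √(0.00196 + 0.109 + 0.00130) = 0.335
Q = 3.3e+13, so δQ = 0.335 × 3.3e+13 = 1.1e+13.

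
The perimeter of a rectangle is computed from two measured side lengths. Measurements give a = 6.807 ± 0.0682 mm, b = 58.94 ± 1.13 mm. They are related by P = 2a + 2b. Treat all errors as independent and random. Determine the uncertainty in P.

Sums and differences: (δP)² = Σ (cᵢ δxᵢ)².
  (2·δa)² = 0.0186;  (2·δb)² = 5.11
δP = √(5.13) = 2.26 mm

2.26 mm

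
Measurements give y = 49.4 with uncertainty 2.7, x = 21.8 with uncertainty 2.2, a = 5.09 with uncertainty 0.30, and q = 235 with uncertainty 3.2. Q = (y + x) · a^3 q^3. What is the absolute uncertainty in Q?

Let u = y + x = 71.2. δu = √(δy² + δx²) = √(7.29 + 4.84) = 3.48, so δu/u = 0.0489.
Q is then a monomial in u, a, q:
δQ/Q = √((δu/u)² + (3·δa/a)² + (3·δq/q)²) = √(0.00239 + 0.0313 + 0.00167) = 0.188
Q = 1.22e+11, so δQ = 0.188 × 1.22e+11 = 2.29e+10.

2.29e+10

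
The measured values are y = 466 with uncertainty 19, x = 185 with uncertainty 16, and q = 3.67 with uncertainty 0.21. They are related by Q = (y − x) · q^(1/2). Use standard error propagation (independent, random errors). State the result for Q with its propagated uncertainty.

538 ± 50.0

Let u = y − x = 281. δu = √(δy² + δx²) = √(361 + 256) = 24.8, so δu/u = 0.0884.
Q is then a monomial in u, q:
δQ/Q = √((δu/u)² + (½·δq/q)²) = √(0.00781 + 0.000819) = 0.0929
Q = 538, so δQ = 0.0929 × 538 = 50.0.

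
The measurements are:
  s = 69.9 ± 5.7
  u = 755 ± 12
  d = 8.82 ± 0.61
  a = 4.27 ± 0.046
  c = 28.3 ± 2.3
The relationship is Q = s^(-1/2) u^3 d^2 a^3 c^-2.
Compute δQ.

8.75e+07

Q is a product of powers, so relative uncertainties combine in quadrature:
  (−½·δs/s)² = (-0.5×0.0815)² = 0.00166;  (3·δu/u)² = (3×0.0159)² = 0.00227;  (2·δd/d)² = (2×0.0692)² = 0.0191;  (3·δa/a)² = (3×0.0108)² = 0.00104;  (-2·δc/c)² = (-2×0.0813)² = 0.0264
δQ/Q = √(0.0505) = 0.225
Q = 3.89e+08, so δQ = 0.225 × 3.89e+08 = 8.75e+07.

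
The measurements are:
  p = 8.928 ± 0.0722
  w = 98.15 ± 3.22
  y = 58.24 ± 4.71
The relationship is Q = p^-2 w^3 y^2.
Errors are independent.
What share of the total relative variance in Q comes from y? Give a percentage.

(δQ/Q)² = (-2·δp/p)² + (3·δw/w)² + (2·δy/y)²
  p term: (-2×0.00809)² = 0.000262
  w term: (3×0.0328)² = 0.00969
  y term: (2×0.0809)² = 0.0262
Total = 0.0361. Share from y = 0.0262/0.0361 = 0.724.

72.4%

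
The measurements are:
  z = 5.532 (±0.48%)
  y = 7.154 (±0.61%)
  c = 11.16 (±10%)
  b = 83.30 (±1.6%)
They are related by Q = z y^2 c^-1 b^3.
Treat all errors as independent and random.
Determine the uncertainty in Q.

Q is a product of powers, so relative uncertainties combine in quadrature:
  (1·δz/z)² = (1×0.00480)² = 2.3e-05;  (2·δy/y)² = (2×0.00610)² = 0.000149;  (-1·δc/c)² = (-1×0.100)² = 0.0100;  (3·δb/b)² = (3×0.0160)² = 0.00230
δQ/Q = √(0.0125) = 0.112
Q = 1.466e+07, so δQ = 0.112 × 1.466e+07 = 1.64e+06.

1.64e+06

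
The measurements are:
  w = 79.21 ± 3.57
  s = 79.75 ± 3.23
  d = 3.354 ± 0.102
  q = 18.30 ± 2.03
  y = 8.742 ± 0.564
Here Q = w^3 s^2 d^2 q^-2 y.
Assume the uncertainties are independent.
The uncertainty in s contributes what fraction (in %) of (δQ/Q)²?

(δQ/Q)² = (3·δw/w)² + (2·δs/s)² + (2·δd/d)² + (-2·δq/q)² + (1·δy/y)²
  w term: (3×0.0451)² = 0.0183
  s term: (2×0.0405)² = 0.00656
  d term: (2×0.0304)² = 0.00370
  q term: (-2×0.111)² = 0.0492
  y term: (1×0.0645)² = 0.00416
Total = 0.0819. Share from s = 0.00656/0.0819 = 0.0801.

8.01%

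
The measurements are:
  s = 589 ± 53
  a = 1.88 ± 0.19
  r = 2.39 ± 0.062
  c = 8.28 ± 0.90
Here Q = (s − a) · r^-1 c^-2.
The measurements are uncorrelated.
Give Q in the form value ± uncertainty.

3.58 ± 0.849

Let u = s − a = 587. δu = √(δs² + δa²) = √(2810 + 0.0361) = 53.0, so δu/u = 0.0903.
Q is then a monomial in u, r, c:
δQ/Q = √((δu/u)² + (-1·δr/r)² + (-2·δc/c)²) = √(0.00815 + 0.000673 + 0.0473) = 0.237
Q = 3.58, so δQ = 0.237 × 3.58 = 0.849.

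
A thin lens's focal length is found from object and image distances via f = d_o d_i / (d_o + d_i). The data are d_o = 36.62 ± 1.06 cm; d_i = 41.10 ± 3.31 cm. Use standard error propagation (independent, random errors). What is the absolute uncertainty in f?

0.792 cm

∂f/∂d_o = (d_i/(d_o+d_i))² = 0.280;  ∂f/∂d_i = (d_o/(d_o+d_i))² = 0.222
δf = √((∂f/∂d_o · δd_o)² + (∂f/∂d_i · δd_i)²) = √(0.0879 + 0.540) = 0.792 cm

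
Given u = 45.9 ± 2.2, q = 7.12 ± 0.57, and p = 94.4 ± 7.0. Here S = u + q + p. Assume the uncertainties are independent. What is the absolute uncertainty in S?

7.36

Absolute uncertainties add in quadrature for a linear combination:
  (δu)² = 4.84;  (δq)² = 0.325;  (δp)² = 49.0
δS = √(54.2) = 7.36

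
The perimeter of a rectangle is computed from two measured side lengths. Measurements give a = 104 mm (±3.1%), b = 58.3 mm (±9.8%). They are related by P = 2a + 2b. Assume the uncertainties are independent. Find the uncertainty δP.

13.1 mm

Each term contributes (cᵢ δxᵢ)² to (δP)²:
  (2·δa)² = 41.6;  (2·δb)² = 131
δP = √(172) = 13.1 mm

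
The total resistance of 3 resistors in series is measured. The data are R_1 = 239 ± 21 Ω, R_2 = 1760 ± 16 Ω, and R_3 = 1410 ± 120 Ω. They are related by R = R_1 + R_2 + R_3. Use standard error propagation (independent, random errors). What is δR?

123 Ω

For a sum/difference, combine absolute errors in quadrature:
  (δR_1)² = 441;  (δR_2)² = 256;  (δR_3)² = 14400
δR = √(15100) = 123 Ω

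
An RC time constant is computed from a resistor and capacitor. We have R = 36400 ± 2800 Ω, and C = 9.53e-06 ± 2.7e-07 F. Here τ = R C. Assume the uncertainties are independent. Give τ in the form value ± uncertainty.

0.347 ± 0.0284 s

Relative error in a monomial: (δτ/τ)² = Σ (nᵢ · δxᵢ/xᵢ)².
  (1·δR/R)² = (1×0.0769)² = 0.00592;  (1·δC/C)² = (1×0.0283)² = 0.000803
δτ/τ = √(0.00672) = 0.0820
τ = 0.347 s, so δτ = 0.0820 × 0.347 = 0.0284 s.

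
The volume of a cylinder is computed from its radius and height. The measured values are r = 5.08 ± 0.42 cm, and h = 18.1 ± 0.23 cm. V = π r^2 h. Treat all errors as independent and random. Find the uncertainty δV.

V is a product of powers, so relative uncertainties combine in quadrature:
  (2·δr/r)² = (2×0.0827)² = 0.0273;  (1·δh/h)² = (1×0.0127)² = 0.000161
δV/V = √(0.0275) = 0.166
V = 1470 cm^3, so δV = 0.166 × 1470 = 243 cm^3.

243 cm^3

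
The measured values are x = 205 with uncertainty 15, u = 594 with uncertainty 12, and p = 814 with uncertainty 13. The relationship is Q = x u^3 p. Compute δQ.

3.37e+12

Q is a product of powers, so relative uncertainties combine in quadrature:
  (1·δx/x)² = (1×0.0732)² = 0.00535;  (3·δu/u)² = (3×0.0202)² = 0.00367;  (1·δp/p)² = (1×0.0160)² = 0.000255
δQ/Q = √(0.00928) = 0.0963
Q = 3.5e+13, so δQ = 0.0963 × 3.5e+13 = 3.37e+12.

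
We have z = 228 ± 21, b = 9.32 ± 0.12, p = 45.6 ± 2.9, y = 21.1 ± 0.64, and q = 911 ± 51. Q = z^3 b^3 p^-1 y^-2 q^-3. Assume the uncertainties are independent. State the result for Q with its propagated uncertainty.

For a monomial Q ∝ z^3, b^3, p^-1, y^-2, q^-3, fractional errors add in quadrature:
  (3·δz/z)² = (3×0.0921)² = 0.0764;  (3·δb/b)² = (3×0.0129)² = 0.00149;  (-1·δp/p)² = (-1×0.0636)² = 0.00404;  (-2·δy/y)² = (-2×0.0303)² = 0.00368;  (-3·δq/q)² = (-3×0.0560)² = 0.0282
δQ/Q = √(0.114) = 0.337
Q = 0.000625, so δQ = 0.337 × 0.000625 = 0.000211.

0.000625 ± 0.000211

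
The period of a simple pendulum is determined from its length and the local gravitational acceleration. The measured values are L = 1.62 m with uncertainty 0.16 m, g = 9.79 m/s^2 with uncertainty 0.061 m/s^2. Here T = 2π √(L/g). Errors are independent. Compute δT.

Products/powers → add relative errors in quadrature, weighted by exponent:
  (½·δL/L)² = (0.5×0.0988)² = 0.00244;  (−½·δg/g)² = (-0.5×0.00623)² = 9.71e-06
δT/T = √(0.00245) = 0.0495
T = 2.56 s, so δT = 0.0495 × 2.56 = 0.126 s.

0.126 s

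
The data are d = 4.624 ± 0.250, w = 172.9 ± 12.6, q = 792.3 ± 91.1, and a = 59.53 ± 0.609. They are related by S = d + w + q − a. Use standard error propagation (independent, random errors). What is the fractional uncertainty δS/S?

For a sum/difference, combine absolute errors in quadrature:
  (δd)² = 0.0625;  (δw)² = 159;  (δq)² = 8300;  (δa)² = 0.371
δS = √(8460) = 92.0
S = 910.3, so δS/S = 92.0/910.3 = 0.101.

0.101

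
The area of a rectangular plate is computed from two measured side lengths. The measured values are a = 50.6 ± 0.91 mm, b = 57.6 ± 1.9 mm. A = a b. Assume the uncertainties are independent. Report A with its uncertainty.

Since A is a product/quotient, work with relative uncertainties:
  (1·δa/a)² = (1×0.0180)² = 0.000323;  (1·δb/b)² = (1×0.0330)² = 0.00109
δA/A = √(0.00141) = 0.0376
A = 2910 mm^2, so δA = 0.0376 × 2910 = 110 mm^2.

2910 ± 110 mm^2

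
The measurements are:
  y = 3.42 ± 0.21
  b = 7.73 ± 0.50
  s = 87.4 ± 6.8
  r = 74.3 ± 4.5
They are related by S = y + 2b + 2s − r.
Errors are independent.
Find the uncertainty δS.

14.4

S is a linear combination, so absolute uncertainties add in quadrature:
  (δy)² = 0.0441;  (2·δb)² = 1.00;  (2·δs)² = 185;  (δr)² = 20.2
δS = √(206) = 14.4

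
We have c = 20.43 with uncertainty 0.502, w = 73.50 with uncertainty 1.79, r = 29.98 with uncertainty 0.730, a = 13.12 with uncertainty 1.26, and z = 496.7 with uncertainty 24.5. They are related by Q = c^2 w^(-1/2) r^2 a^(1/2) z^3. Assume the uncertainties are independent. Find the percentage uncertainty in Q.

17.1%

Products/powers → add relative errors in quadrature, weighted by exponent:
  (2·δc/c)² = (2×0.0246)² = 0.00242;  (−½·δw/w)² = (-0.5×0.0244)² = 0.000148;  (2·δr/r)² = (2×0.0243)² = 0.00237;  (½·δa/a)² = (0.5×0.0960)² = 0.00231;  (3·δz/z)² = (3×0.0493)² = 0.0219
δQ/Q = √(0.0291) = 0.171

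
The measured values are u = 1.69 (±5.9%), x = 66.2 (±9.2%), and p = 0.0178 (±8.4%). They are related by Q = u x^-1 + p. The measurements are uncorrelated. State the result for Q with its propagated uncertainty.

Let w = u·x^-1 = 0.0255. δw/w = √((1·δu/u)² + (-1·δx/x)²) = √(0.00348 + 0.00846) = 0.109, so δw = 0.00279.
Q = w + p: δQ = √(δw² + δp²) = √(7.78e-06 + 2.24e-06) = 0.00317
Q = 0.0433.

0.0433 ± 0.00317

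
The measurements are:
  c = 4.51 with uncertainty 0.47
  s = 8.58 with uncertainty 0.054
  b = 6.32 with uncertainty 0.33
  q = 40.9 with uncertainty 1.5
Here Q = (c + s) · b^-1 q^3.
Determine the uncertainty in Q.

18000

Let u = c + s = 13.1. δu = √(δc² + δs²) = √(0.221 + 0.00292) = 0.473, so δu/u = 0.0361.
Q is then a monomial in u, b, q:
δQ/Q = √((δu/u)² + (-1·δb/b)² + (3·δq/q)²) = √(0.00131 + 0.00273 + 0.0121) = 0.127
Q = 1.42e+05, so δQ = 0.127 × 1.42e+05 = 18000.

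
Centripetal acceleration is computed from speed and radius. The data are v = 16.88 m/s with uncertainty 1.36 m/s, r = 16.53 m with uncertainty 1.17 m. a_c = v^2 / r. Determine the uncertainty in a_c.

Since a_c is a product/quotient, work with relative uncertainties:
  (2·δv/v)² = (2×0.0806)² = 0.0260;  (-1·δr/r)² = (-1×0.0708)² = 0.00501
δa_c/a_c = √(0.0310) = 0.176
a_c = 17.24 m/s^2, so δa_c = 0.176 × 17.24 = 3.03 m/s^2.

3.03 m/s^2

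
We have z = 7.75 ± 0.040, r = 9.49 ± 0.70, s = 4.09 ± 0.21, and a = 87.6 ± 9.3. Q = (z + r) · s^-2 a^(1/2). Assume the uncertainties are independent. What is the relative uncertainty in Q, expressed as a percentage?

Let u = z + r = 17.2. δu = √(δz² + δr²) = √(0.00160 + 0.490) = 0.701, so δu/u = 0.0407.
Q is then a monomial in u, s, a:
δQ/Q = √((δu/u)² + (-2·δs/s)² + (½·δa/a)²) = √(0.00165 + 0.0105 + 0.00282) = 0.123

12.3%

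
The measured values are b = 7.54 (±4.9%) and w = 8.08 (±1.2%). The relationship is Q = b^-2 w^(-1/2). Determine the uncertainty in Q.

0.000608

Since Q is a product/quotient, work with relative uncertainties:
  (-2·δb/b)² = (-2×0.0490)² = 0.00960;  (−½·δw/w)² = (-0.5×0.0120)² = 3.6e-05
δQ/Q = √(0.00964) = 0.0982
Q = 0.00619, so δQ = 0.0982 × 0.00619 = 0.000608.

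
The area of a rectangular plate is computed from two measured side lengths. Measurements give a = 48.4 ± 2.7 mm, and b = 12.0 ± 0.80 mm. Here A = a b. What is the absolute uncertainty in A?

Relative error in a monomial: (δA/A)² = Σ (nᵢ · δxᵢ/xᵢ)².
  (1·δa/a)² = (1×0.0558)² = 0.00311;  (1·δb/b)² = (1×0.0667)² = 0.00444
δA/A = √(0.00756) = 0.0869
A = 581 mm^2, so δA = 0.0869 × 581 = 50.5 mm^2.

50.5 mm^2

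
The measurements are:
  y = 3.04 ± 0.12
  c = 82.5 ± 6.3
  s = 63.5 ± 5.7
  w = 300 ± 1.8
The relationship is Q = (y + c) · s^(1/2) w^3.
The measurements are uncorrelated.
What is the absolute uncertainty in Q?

1.62e+09

Let u = y + c = 85.5. δu = √(δy² + δc²) = √(0.0144 + 39.7) = 6.30, so δu/u = 0.0737.
Q is then a monomial in u, s, w:
δQ/Q = √((δu/u)² + (½·δs/s)² + (3·δw/w)²) = √(0.00543 + 0.00201 + 0.000324) = 0.0881
Q = 1.84e+10, so δQ = 0.0881 × 1.84e+10 = 1.62e+09.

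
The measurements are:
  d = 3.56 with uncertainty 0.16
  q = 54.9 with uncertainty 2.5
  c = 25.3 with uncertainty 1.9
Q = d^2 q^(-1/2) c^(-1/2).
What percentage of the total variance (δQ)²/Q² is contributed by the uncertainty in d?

80.7%

(δQ/Q)² = (2·δd/d)² + (−½·δq/q)² + (−½·δc/c)²
  d term: (2×0.0449)² = 0.00808
  q term: (-0.5×0.0455)² = 0.000518
  c term: (-0.5×0.0751)² = 0.00141
Total = 0.0100. Share from d = 0.00808/0.0100 = 0.807.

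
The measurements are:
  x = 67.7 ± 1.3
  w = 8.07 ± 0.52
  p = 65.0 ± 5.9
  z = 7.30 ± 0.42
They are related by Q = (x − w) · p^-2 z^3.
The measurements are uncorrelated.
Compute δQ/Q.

0.252

Let u = x − w = 59.6. δu = √(δx² + δw²) = √(1.69 + 0.270) = 1.40, so δu/u = 0.0235.
Q is then a monomial in u, p, z:
δQ/Q = √((δu/u)² + (-2·δp/p)² + (3·δz/z)²) = √(0.000551 + 0.0330 + 0.0298) = 0.252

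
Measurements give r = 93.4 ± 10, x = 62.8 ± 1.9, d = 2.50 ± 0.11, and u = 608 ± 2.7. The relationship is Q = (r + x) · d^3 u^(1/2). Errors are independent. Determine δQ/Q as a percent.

14.7%

Let w = r + x = 156. δw = √(δr² + δx²) = √(100 + 3.61) = 10.2, so δw/w = 0.0652.
Q is then a monomial in w, d, u:
δQ/Q = √((δw/w)² + (3·δd/d)² + (½·δu/u)²) = √(0.00425 + 0.0174 + 4.93e-06) = 0.147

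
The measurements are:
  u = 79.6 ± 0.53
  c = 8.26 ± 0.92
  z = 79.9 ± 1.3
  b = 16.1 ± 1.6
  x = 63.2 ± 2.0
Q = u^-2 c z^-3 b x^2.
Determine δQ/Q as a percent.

For a monomial Q ∝ u^-2, c, z^-3, b, x^2, fractional errors add in quadrature:
  (-2·δu/u)² = (-2×0.00666)² = 0.000177;  (1·δc/c)² = (1×0.111)² = 0.0124;  (-3·δz/z)² = (-3×0.0163)² = 0.00238;  (1·δb/b)² = (1×0.0994)² = 0.00988;  (2·δx/x)² = (2×0.0316)² = 0.00401
δQ/Q = √(0.0288) = 0.170

17.0%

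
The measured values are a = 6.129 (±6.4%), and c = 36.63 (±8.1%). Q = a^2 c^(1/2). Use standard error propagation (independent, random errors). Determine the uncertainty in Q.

30.5

For a monomial Q ∝ a^2, c^(1/2), fractional errors add in quadrature:
  (2·δa/a)² = (2×0.0640)² = 0.0164;  (½·δc/c)² = (0.5×0.0810)² = 0.00164
δQ/Q = √(0.0180) = 0.134
Q = 227.4, so δQ = 0.134 × 227.4 = 30.5.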